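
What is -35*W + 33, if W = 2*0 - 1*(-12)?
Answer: -387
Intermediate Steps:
W = 12 (W = 0 + 12 = 12)
-35*W + 33 = -35*12 + 33 = -420 + 33 = -387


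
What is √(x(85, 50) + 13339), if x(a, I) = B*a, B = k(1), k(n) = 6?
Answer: √13849 ≈ 117.68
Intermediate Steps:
B = 6
x(a, I) = 6*a
√(x(85, 50) + 13339) = √(6*85 + 13339) = √(510 + 13339) = √13849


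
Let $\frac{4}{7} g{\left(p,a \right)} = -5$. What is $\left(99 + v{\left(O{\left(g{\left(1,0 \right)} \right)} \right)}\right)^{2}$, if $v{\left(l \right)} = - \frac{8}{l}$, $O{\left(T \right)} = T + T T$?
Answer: $\frac{11510500369}{1177225} \approx 9777.7$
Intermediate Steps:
$g{\left(p,a \right)} = - \frac{35}{4}$ ($g{\left(p,a \right)} = \frac{7}{4} \left(-5\right) = - \frac{35}{4}$)
$O{\left(T \right)} = T + T^{2}$
$\left(99 + v{\left(O{\left(g{\left(1,0 \right)} \right)} \right)}\right)^{2} = \left(99 - \frac{8}{\left(- \frac{35}{4}\right) \left(1 - \frac{35}{4}\right)}\right)^{2} = \left(99 - \frac{8}{\left(- \frac{35}{4}\right) \left(- \frac{31}{4}\right)}\right)^{2} = \left(99 - \frac{8}{\frac{1085}{16}}\right)^{2} = \left(99 - \frac{128}{1085}\right)^{2} = \left(\frac{107287}{1085}\right)^{2} = \frac{11510500369}{1177225}$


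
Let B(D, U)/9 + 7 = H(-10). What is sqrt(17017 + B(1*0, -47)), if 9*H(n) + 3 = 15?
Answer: sqrt(16966) ≈ 130.25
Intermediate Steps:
H(n) = 4/3 (H(n) = -1/3 + (1/9)*15 = -1/3 + 5/3 = 4/3)
B(D, U) = -51 (B(D, U) = -63 + 9*(4/3) = -63 + 12 = -51)
sqrt(17017 + B(1*0, -47)) = sqrt(17017 - 51) = sqrt(16966)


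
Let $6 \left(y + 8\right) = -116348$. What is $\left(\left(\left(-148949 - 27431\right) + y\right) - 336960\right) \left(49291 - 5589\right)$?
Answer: $- \frac{69845323036}{3} \approx -2.3282 \cdot 10^{10}$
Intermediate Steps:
$y = - \frac{58198}{3}$ ($y = -8 + \frac{1}{6} \left(-116348\right) = -8 - \frac{58174}{3} = - \frac{58198}{3} \approx -19399.0$)
$\left(\left(\left(-148949 - 27431\right) + y\right) - 336960\right) \left(49291 - 5589\right) = \left(\left(\left(-148949 - 27431\right) - \frac{58198}{3}\right) - 336960\right) \left(49291 - 5589\right) = \left(\left(-176380 - \frac{58198}{3}\right) - 336960\right) 43702 = \left(- \frac{587338}{3} - 336960\right) 43702 = \left(- \frac{1598218}{3}\right) 43702 = - \frac{69845323036}{3}$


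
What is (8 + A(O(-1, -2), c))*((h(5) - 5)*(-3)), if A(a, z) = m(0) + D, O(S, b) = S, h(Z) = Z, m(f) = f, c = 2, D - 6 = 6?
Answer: 0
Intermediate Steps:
D = 12 (D = 6 + 6 = 12)
A(a, z) = 12 (A(a, z) = 0 + 12 = 12)
(8 + A(O(-1, -2), c))*((h(5) - 5)*(-3)) = (8 + 12)*((5 - 5)*(-3)) = 20*(0*(-3)) = 20*0 = 0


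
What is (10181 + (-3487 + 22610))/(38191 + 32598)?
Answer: 29304/70789 ≈ 0.41396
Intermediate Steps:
(10181 + (-3487 + 22610))/(38191 + 32598) = (10181 + 19123)/70789 = 29304*(1/70789) = 29304/70789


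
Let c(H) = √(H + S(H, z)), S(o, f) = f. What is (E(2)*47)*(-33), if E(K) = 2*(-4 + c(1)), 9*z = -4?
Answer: 12408 - 1034*√5 ≈ 10096.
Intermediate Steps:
z = -4/9 (z = (⅑)*(-4) = -4/9 ≈ -0.44444)
c(H) = √(-4/9 + H) (c(H) = √(H - 4/9) = √(-4/9 + H))
E(K) = -8 + 2*√5/3 (E(K) = 2*(-4 + √(-4 + 9*1)/3) = 2*(-4 + √(-4 + 9)/3) = 2*(-4 + √5/3) = -8 + 2*√5/3)
(E(2)*47)*(-33) = ((-8 + 2*√5/3)*47)*(-33) = (-376 + 94*√5/3)*(-33) = 12408 - 1034*√5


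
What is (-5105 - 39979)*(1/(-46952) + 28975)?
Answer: -15333453856929/11738 ≈ -1.3063e+9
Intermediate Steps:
(-5105 - 39979)*(1/(-46952) + 28975) = -45084*(-1/46952 + 28975) = -45084*1360434199/46952 = -15333453856929/11738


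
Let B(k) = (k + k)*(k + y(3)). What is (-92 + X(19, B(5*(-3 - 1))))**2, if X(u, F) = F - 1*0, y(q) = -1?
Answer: 559504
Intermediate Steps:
B(k) = 2*k*(-1 + k) (B(k) = (k + k)*(k - 1) = (2*k)*(-1 + k) = 2*k*(-1 + k))
X(u, F) = F (X(u, F) = F + 0 = F)
(-92 + X(19, B(5*(-3 - 1))))**2 = (-92 + 2*(5*(-3 - 1))*(-1 + 5*(-3 - 1)))**2 = (-92 + 2*(5*(-4))*(-1 + 5*(-4)))**2 = (-92 + 2*(-20)*(-1 - 20))**2 = (-92 + 2*(-20)*(-21))**2 = (-92 + 840)**2 = 748**2 = 559504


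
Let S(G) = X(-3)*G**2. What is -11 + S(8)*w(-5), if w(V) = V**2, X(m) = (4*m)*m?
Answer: 57589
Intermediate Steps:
X(m) = 4*m**2
S(G) = 36*G**2 (S(G) = (4*(-3)**2)*G**2 = (4*9)*G**2 = 36*G**2)
-11 + S(8)*w(-5) = -11 + (36*8**2)*(-5)**2 = -11 + (36*64)*25 = -11 + 2304*25 = -11 + 57600 = 57589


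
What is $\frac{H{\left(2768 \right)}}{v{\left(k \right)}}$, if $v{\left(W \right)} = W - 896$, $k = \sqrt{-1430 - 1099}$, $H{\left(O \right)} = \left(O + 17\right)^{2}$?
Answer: $- \frac{1389915520}{161069} - \frac{4653735 i \sqrt{281}}{161069} \approx -8629.3 - 484.33 i$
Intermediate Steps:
$H{\left(O \right)} = \left(17 + O\right)^{2}$
$k = 3 i \sqrt{281}$ ($k = \sqrt{-2529} = 3 i \sqrt{281} \approx 50.289 i$)
$v{\left(W \right)} = -896 + W$ ($v{\left(W \right)} = W - 896 = -896 + W$)
$\frac{H{\left(2768 \right)}}{v{\left(k \right)}} = \frac{\left(17 + 2768\right)^{2}}{-896 + 3 i \sqrt{281}} = \frac{2785^{2}}{-896 + 3 i \sqrt{281}} = \frac{7756225}{-896 + 3 i \sqrt{281}}$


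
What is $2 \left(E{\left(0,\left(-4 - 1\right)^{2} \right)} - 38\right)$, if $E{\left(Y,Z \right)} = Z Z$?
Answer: $1174$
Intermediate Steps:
$E{\left(Y,Z \right)} = Z^{2}$
$2 \left(E{\left(0,\left(-4 - 1\right)^{2} \right)} - 38\right) = 2 \left(\left(\left(-4 - 1\right)^{2}\right)^{2} - 38\right) = 2 \left(\left(\left(-5\right)^{2}\right)^{2} - 38\right) = 2 \left(25^{2} - 38\right) = 2 \left(625 - 38\right) = 2 \cdot 587 = 1174$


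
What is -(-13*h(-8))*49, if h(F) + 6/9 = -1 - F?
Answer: 12103/3 ≈ 4034.3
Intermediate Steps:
h(F) = -5/3 - F (h(F) = -⅔ + (-1 - F) = -5/3 - F)
-(-13*h(-8))*49 = -(-13*(-5/3 - 1*(-8)))*49 = -(-13*(-5/3 + 8))*49 = -(-13*19/3)*49 = -(-247)*49/3 = -1*(-12103/3) = 12103/3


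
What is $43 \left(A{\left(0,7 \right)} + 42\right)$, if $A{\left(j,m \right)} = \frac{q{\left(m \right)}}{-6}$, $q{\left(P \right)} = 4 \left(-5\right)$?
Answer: $\frac{5848}{3} \approx 1949.3$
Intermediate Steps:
$q{\left(P \right)} = -20$
$A{\left(j,m \right)} = \frac{10}{3}$ ($A{\left(j,m \right)} = - \frac{20}{-6} = \left(-20\right) \left(- \frac{1}{6}\right) = \frac{10}{3}$)
$43 \left(A{\left(0,7 \right)} + 42\right) = 43 \left(\frac{10}{3} + 42\right) = 43 \cdot \frac{136}{3} = \frac{5848}{3}$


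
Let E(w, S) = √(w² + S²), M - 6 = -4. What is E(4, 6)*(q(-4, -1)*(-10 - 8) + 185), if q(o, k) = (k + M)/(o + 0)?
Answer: 379*√13 ≈ 1366.5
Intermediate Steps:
M = 2 (M = 6 - 4 = 2)
q(o, k) = (2 + k)/o (q(o, k) = (k + 2)/(o + 0) = (2 + k)/o)
E(w, S) = √(S² + w²)
E(4, 6)*(q(-4, -1)*(-10 - 8) + 185) = √(6² + 4²)*(((2 - 1)/(-4))*(-10 - 8) + 185) = √(36 + 16)*(-¼*1*(-18) + 185) = √52*(-¼*(-18) + 185) = (2*√13)*(9/2 + 185) = (2*√13)*(379/2) = 379*√13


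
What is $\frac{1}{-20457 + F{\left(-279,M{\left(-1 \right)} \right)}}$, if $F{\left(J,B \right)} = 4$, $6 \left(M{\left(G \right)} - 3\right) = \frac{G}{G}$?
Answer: $- \frac{1}{20453} \approx -4.8893 \cdot 10^{-5}$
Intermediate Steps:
$M{\left(G \right)} = \frac{19}{6}$ ($M{\left(G \right)} = 3 + \frac{G \frac{1}{G}}{6} = 3 + \frac{1}{6} \cdot 1 = 3 + \frac{1}{6} = \frac{19}{6}$)
$\frac{1}{-20457 + F{\left(-279,M{\left(-1 \right)} \right)}} = \frac{1}{-20457 + 4} = \frac{1}{-20453} = - \frac{1}{20453}$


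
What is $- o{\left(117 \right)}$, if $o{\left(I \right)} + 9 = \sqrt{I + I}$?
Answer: $9 - 3 \sqrt{26} \approx -6.2971$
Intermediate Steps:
$o{\left(I \right)} = -9 + \sqrt{2} \sqrt{I}$ ($o{\left(I \right)} = -9 + \sqrt{I + I} = -9 + \sqrt{2 I} = -9 + \sqrt{2} \sqrt{I}$)
$- o{\left(117 \right)} = - (-9 + \sqrt{2} \sqrt{117}) = - (-9 + \sqrt{2} \cdot 3 \sqrt{13}) = - (-9 + 3 \sqrt{26}) = 9 - 3 \sqrt{26}$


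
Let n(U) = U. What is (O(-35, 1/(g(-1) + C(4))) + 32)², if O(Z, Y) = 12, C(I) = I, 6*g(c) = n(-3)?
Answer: 1936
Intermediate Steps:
g(c) = -½ (g(c) = (⅙)*(-3) = -½)
(O(-35, 1/(g(-1) + C(4))) + 32)² = (12 + 32)² = 44² = 1936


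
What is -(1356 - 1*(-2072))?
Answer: -3428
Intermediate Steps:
-(1356 - 1*(-2072)) = -(1356 + 2072) = -1*3428 = -3428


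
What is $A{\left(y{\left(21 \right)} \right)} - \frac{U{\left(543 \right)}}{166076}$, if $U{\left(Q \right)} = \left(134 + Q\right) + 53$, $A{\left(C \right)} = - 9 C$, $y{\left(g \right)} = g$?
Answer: $- \frac{15694547}{83038} \approx -189.0$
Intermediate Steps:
$U{\left(Q \right)} = 187 + Q$
$A{\left(y{\left(21 \right)} \right)} - \frac{U{\left(543 \right)}}{166076} = \left(-9\right) 21 - \frac{187 + 543}{166076} = -189 - 730 \cdot \frac{1}{166076} = -189 - \frac{365}{83038} = - \frac{15694547}{83038}$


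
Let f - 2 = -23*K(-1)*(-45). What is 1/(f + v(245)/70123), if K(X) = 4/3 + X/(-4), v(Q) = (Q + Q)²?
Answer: 280492/461177649 ≈ 0.00060821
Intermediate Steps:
v(Q) = 4*Q² (v(Q) = (2*Q)² = 4*Q²)
K(X) = 4/3 - X/4 (K(X) = 4*(⅓) + X*(-¼) = 4/3 - X/4)
f = 6563/4 (f = 2 - 23*(4/3 - ¼*(-1))*(-45) = 2 - 23*(4/3 + ¼)*(-45) = 2 - 23*19/12*(-45) = 2 - 437/12*(-45) = 2 + 6555/4 = 6563/4 ≈ 1640.8)
1/(f + v(245)/70123) = 1/(6563/4 + (4*245²)/70123) = 1/(6563/4 + (4*60025)*(1/70123)) = 1/(6563/4 + 240100*(1/70123)) = 1/(6563/4 + 240100/70123) = 1/(461177649/280492) = 280492/461177649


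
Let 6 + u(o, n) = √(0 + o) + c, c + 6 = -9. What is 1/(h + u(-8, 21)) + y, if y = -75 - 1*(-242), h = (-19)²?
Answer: 4826719/28902 - I*√2/57804 ≈ 167.0 - 2.4466e-5*I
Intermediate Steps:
c = -15 (c = -6 - 9 = -15)
h = 361
y = 167 (y = -75 + 242 = 167)
u(o, n) = -21 + √o (u(o, n) = -6 + (√(0 + o) - 15) = -6 + (√o - 15) = -6 + (-15 + √o) = -21 + √o)
1/(h + u(-8, 21)) + y = 1/(361 + (-21 + √(-8))) + 167 = 1/(361 + (-21 + 2*I*√2)) + 167 = 1/(340 + 2*I*√2) + 167 = 167 + 1/(340 + 2*I*√2)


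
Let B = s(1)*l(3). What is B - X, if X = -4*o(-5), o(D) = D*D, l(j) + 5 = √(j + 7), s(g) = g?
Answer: 95 + √10 ≈ 98.162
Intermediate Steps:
l(j) = -5 + √(7 + j) (l(j) = -5 + √(j + 7) = -5 + √(7 + j))
B = -5 + √10 (B = 1*(-5 + √(7 + 3)) = 1*(-5 + √10) = -5 + √10 ≈ -1.8377)
o(D) = D²
X = -100 (X = -4*(-5)² = -4*25 = -100)
B - X = (-5 + √10) - 1*(-100) = (-5 + √10) + 100 = 95 + √10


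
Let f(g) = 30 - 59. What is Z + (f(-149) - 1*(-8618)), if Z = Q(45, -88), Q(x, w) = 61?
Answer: 8650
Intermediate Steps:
f(g) = -29
Z = 61
Z + (f(-149) - 1*(-8618)) = 61 + (-29 - 1*(-8618)) = 61 + (-29 + 8618) = 61 + 8589 = 8650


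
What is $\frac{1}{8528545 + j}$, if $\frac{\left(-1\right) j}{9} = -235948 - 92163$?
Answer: $\frac{1}{11481544} \approx 8.7096 \cdot 10^{-8}$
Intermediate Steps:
$j = 2952999$ ($j = - 9 \left(-235948 - 92163\right) = \left(-9\right) \left(-328111\right) = 2952999$)
$\frac{1}{8528545 + j} = \frac{1}{8528545 + 2952999} = \frac{1}{11481544}$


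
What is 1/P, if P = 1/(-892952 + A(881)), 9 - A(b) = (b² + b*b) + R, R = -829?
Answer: -2444436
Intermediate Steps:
A(b) = 838 - 2*b² (A(b) = 9 - ((b² + b*b) - 829) = 9 - ((b² + b²) - 829) = 9 - (2*b² - 829) = 9 - (-829 + 2*b²) = 9 + (829 - 2*b²) = 838 - 2*b²)
P = -1/2444436 (P = 1/(-892952 + (838 - 2*881²)) = 1/(-892952 + (838 - 2*776161)) = 1/(-892952 + (838 - 1552322)) = 1/(-892952 - 1551484) = 1/(-2444436) = -1/2444436 ≈ -4.0909e-7)
1/P = 1/(-1/2444436) = -2444436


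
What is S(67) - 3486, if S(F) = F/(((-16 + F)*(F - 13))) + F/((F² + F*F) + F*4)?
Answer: -110404106/31671 ≈ -3486.0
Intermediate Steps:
S(F) = F/(2*F² + 4*F) + F/((-16 + F)*(-13 + F)) (S(F) = F/(((-16 + F)*(-13 + F))) + F/((F² + F²) + 4*F) = F*(1/((-16 + F)*(-13 + F))) + F/(2*F² + 4*F) = F/((-16 + F)*(-13 + F)) + F/(2*F² + 4*F) = F/(2*F² + 4*F) + F/((-16 + F)*(-13 + F)))
S(67) - 3486 = (208 - 25*67 + 3*67²)/(2*(416 + 67³ - 27*67² + 150*67)) - 3486 = (208 - 1675 + 3*4489)/(2*(416 + 300763 - 27*4489 + 10050)) - 3486 = (208 - 1675 + 13467)/(2*(416 + 300763 - 121203 + 10050)) - 3486 = (½)*12000/190026 - 3486 = (½)*(1/190026)*12000 - 3486 = 1000/31671 - 3486 = -110404106/31671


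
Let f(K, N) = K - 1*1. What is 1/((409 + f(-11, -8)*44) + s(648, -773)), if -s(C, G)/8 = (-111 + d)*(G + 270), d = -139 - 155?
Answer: -1/1629839 ≈ -6.1356e-7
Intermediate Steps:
d = -294
s(C, G) = 874800 + 3240*G (s(C, G) = -8*(-111 - 294)*(G + 270) = -(-3240)*(270 + G) = -8*(-109350 - 405*G) = 874800 + 3240*G)
f(K, N) = -1 + K (f(K, N) = K - 1 = -1 + K)
1/((409 + f(-11, -8)*44) + s(648, -773)) = 1/((409 + (-1 - 11)*44) + (874800 + 3240*(-773))) = 1/((409 - 12*44) + (874800 - 2504520)) = 1/((409 - 528) - 1629720) = 1/(-119 - 1629720) = 1/(-1629839) = -1/1629839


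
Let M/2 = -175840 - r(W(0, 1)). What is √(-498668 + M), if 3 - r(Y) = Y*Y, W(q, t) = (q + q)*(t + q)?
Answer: I*√850354 ≈ 922.15*I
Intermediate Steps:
W(q, t) = 2*q*(q + t) (W(q, t) = (2*q)*(q + t) = 2*q*(q + t))
r(Y) = 3 - Y² (r(Y) = 3 - Y*Y = 3 - Y²)
M = -351686 (M = 2*(-175840 - (3 - (2*0*(0 + 1))²)) = 2*(-175840 - (3 - (2*0*1)²)) = 2*(-175840 - (3 - 1*0²)) = 2*(-175840 - (3 - 1*0)) = 2*(-175840 - (3 + 0)) = 2*(-175840 - 1*3) = 2*(-175840 - 3) = 2*(-175843) = -351686)
√(-498668 + M) = √(-498668 - 351686) = √(-850354) = I*√850354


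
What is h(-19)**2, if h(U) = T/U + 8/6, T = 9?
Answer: 2401/3249 ≈ 0.73900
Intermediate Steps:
h(U) = 4/3 + 9/U (h(U) = 9/U + 8/6 = 9/U + 8*(1/6) = 9/U + 4/3 = 4/3 + 9/U)
h(-19)**2 = (4/3 + 9/(-19))**2 = (4/3 + 9*(-1/19))**2 = (4/3 - 9/19)**2 = (49/57)**2 = 2401/3249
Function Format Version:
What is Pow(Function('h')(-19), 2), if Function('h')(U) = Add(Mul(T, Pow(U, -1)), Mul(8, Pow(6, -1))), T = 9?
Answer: Rational(2401, 3249) ≈ 0.73900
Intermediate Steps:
Function('h')(U) = Add(Rational(4, 3), Mul(9, Pow(U, -1))) (Function('h')(U) = Add(Mul(9, Pow(U, -1)), Mul(8, Pow(6, -1))) = Add(Mul(9, Pow(U, -1)), Mul(8, Rational(1, 6))) = Add(Mul(9, Pow(U, -1)), Rational(4, 3)) = Add(Rational(4, 3), Mul(9, Pow(U, -1))))
Pow(Function('h')(-19), 2) = Pow(Add(Rational(4, 3), Mul(9, Pow(-19, -1))), 2) = Pow(Add(Rational(4, 3), Mul(9, Rational(-1, 19))), 2) = Pow(Add(Rational(4, 3), Rational(-9, 19)), 2) = Pow(Rational(49, 57), 2) = Rational(2401, 3249)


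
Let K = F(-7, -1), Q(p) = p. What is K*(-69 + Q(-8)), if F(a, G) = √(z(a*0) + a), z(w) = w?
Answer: -77*I*√7 ≈ -203.72*I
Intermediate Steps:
F(a, G) = √a (F(a, G) = √(a*0 + a) = √(0 + a) = √a)
K = I*√7 (K = √(-7) = I*√7 ≈ 2.6458*I)
K*(-69 + Q(-8)) = (I*√7)*(-69 - 8) = (I*√7)*(-77) = -77*I*√7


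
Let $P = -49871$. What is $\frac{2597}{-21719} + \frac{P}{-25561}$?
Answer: $\frac{1016766332}{555159359} \approx 1.8315$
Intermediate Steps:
$\frac{2597}{-21719} + \frac{P}{-25561} = \frac{2597}{-21719} - \frac{49871}{-25561} = 2597 \left(- \frac{1}{21719}\right) - - \frac{49871}{25561} = - \frac{2597}{21719} + \frac{49871}{25561} = \frac{1016766332}{555159359}$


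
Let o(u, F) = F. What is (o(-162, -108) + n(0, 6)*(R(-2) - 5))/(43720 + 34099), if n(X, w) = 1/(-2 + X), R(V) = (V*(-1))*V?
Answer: -207/155638 ≈ -0.0013300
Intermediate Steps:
R(V) = -V² (R(V) = (-V)*V = -V²)
(o(-162, -108) + n(0, 6)*(R(-2) - 5))/(43720 + 34099) = (-108 + (-1*(-2)² - 5)/(-2 + 0))/(43720 + 34099) = (-108 + (-1*4 - 5)/(-2))/77819 = (-108 - (-4 - 5)/2)*(1/77819) = (-108 - ½*(-9))*(1/77819) = (-108 + 9/2)*(1/77819) = -207/2*1/77819 = -207/155638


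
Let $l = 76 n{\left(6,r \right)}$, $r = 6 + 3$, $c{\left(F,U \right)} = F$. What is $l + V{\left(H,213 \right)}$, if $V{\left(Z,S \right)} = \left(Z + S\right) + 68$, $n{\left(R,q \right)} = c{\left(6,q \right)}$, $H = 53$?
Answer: $790$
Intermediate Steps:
$r = 9$
$n{\left(R,q \right)} = 6$
$V{\left(Z,S \right)} = 68 + S + Z$ ($V{\left(Z,S \right)} = \left(S + Z\right) + 68 = 68 + S + Z$)
$l = 456$ ($l = 76 \cdot 6 = 456$)
$l + V{\left(H,213 \right)} = 456 + \left(68 + 213 + 53\right) = 456 + 334 = 790$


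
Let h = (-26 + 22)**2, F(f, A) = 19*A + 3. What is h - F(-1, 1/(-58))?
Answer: 773/58 ≈ 13.328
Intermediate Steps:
F(f, A) = 3 + 19*A
h = 16 (h = (-4)**2 = 16)
h - F(-1, 1/(-58)) = 16 - (3 + 19/(-58)) = 16 - (3 + 19*(-1/58)) = 16 - (3 - 19/58) = 16 - 1*155/58 = 16 - 155/58 = 773/58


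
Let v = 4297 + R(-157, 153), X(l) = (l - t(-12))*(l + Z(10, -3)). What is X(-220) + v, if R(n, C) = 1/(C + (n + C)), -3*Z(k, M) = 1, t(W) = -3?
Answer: 23292875/447 ≈ 52109.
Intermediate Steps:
Z(k, M) = -⅓ (Z(k, M) = -⅓*1 = -⅓)
R(n, C) = 1/(n + 2*C) (R(n, C) = 1/(C + (C + n)) = 1/(n + 2*C))
X(l) = (3 + l)*(-⅓ + l) (X(l) = (l - 1*(-3))*(l - ⅓) = (l + 3)*(-⅓ + l) = (3 + l)*(-⅓ + l))
v = 640254/149 (v = 4297 + 1/(-157 + 2*153) = 4297 + 1/(-157 + 306) = 4297 + 1/149 = 640254/149 ≈ 4297.0)
X(-220) + v = (-1 + (-220)² + (8/3)*(-220)) + 640254/149 = (-1 + 48400 - 1760/3) + 640254/149 = 143437/3 + 640254/149 = 23292875/447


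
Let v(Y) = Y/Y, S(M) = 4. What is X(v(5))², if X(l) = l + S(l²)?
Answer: 25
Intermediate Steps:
v(Y) = 1
X(l) = 4 + l (X(l) = l + 4 = 4 + l)
X(v(5))² = (4 + 1)² = 5² = 25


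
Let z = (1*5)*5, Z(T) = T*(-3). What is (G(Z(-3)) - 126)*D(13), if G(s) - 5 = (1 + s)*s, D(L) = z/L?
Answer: -775/13 ≈ -59.615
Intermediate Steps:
Z(T) = -3*T
z = 25 (z = 5*5 = 25)
D(L) = 25/L
G(s) = 5 + s*(1 + s) (G(s) = 5 + (1 + s)*s = 5 + s*(1 + s))
(G(Z(-3)) - 126)*D(13) = ((5 - 3*(-3) + (-3*(-3))²) - 126)*(25/13) = ((5 + 9 + 9²) - 126)*(25*(1/13)) = ((5 + 9 + 81) - 126)*(25/13) = (95 - 126)*(25/13) = -31*25/13 = -775/13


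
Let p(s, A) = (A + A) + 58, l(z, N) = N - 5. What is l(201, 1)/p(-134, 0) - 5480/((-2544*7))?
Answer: 15413/64554 ≈ 0.23876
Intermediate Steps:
l(z, N) = -5 + N
p(s, A) = 58 + 2*A (p(s, A) = 2*A + 58 = 58 + 2*A)
l(201, 1)/p(-134, 0) - 5480/((-2544*7)) = (-5 + 1)/(58 + 2*0) - 5480/((-2544*7)) = -4/(58 + 0) - 5480/(-17808) = -4/58 - 5480*(-1/17808) = -4*1/58 + 685/2226 = -2/29 + 685/2226 = 15413/64554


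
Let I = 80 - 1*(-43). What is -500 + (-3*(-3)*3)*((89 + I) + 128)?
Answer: 8680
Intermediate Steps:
I = 123 (I = 80 + 43 = 123)
-500 + (-3*(-3)*3)*((89 + I) + 128) = -500 + (-3*(-3)*3)*((89 + 123) + 128) = -500 + (9*3)*(212 + 128) = -500 + 27*340 = -500 + 9180 = 8680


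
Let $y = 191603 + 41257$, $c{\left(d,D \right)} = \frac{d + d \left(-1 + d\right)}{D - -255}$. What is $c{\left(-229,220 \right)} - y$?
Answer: $- \frac{110556059}{475} \approx -2.3275 \cdot 10^{5}$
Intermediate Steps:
$c{\left(d,D \right)} = \frac{d + d \left(-1 + d\right)}{255 + D}$ ($c{\left(d,D \right)} = \frac{d + d \left(-1 + d\right)}{D + 255} = \frac{d + d \left(-1 + d\right)}{255 + D}$)
$y = 232860$
$c{\left(-229,220 \right)} - y = \frac{\left(-229\right)^{2}}{255 + 220} - 232860 = \frac{52441}{475} - 232860 = - \frac{110556059}{475}$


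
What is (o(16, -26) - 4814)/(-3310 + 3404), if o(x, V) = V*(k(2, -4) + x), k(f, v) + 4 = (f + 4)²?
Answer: -3031/47 ≈ -64.489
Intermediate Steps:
k(f, v) = -4 + (4 + f)² (k(f, v) = -4 + (f + 4)² = -4 + (4 + f)²)
o(x, V) = V*(32 + x) (o(x, V) = V*((-4 + (4 + 2)²) + x) = V*((-4 + 6²) + x) = V*((-4 + 36) + x) = V*(32 + x))
(o(16, -26) - 4814)/(-3310 + 3404) = (-26*(32 + 16) - 4814)/(-3310 + 3404) = (-26*48 - 4814)/94 = (-1248 - 4814)*(1/94) = -6062*1/94 = -3031/47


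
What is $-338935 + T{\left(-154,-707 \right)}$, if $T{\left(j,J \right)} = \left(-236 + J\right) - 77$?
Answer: $-339955$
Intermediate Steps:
$T{\left(j,J \right)} = -313 + J$
$-338935 + T{\left(-154,-707 \right)} = -338935 - 1020 = -339955$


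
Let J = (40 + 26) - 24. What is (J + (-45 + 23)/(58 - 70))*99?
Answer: 8679/2 ≈ 4339.5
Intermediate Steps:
J = 42 (J = 66 - 24 = 42)
(J + (-45 + 23)/(58 - 70))*99 = (42 + (-45 + 23)/(58 - 70))*99 = (42 - 22/(-12))*99 = (42 - 22*(-1/12))*99 = (42 + 11/6)*99 = (263/6)*99 = 8679/2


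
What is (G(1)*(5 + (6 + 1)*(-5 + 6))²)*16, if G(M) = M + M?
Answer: 4608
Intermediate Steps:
G(M) = 2*M
(G(1)*(5 + (6 + 1)*(-5 + 6))²)*16 = ((2*1)*(5 + (6 + 1)*(-5 + 6))²)*16 = (2*(5 + 7*1)²)*16 = (2*(5 + 7)²)*16 = (2*12²)*16 = (2*144)*16 = 288*16 = 4608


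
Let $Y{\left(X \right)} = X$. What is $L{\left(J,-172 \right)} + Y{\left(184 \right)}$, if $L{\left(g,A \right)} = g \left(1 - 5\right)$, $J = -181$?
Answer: $908$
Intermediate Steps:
$L{\left(g,A \right)} = - 4 g$ ($L{\left(g,A \right)} = g \left(-4\right) = - 4 g$)
$L{\left(J,-172 \right)} + Y{\left(184 \right)} = \left(-4\right) \left(-181\right) + 184 = 724 + 184 = 908$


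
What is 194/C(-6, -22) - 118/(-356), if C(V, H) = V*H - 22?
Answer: 20511/9790 ≈ 2.0951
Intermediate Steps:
C(V, H) = -22 + H*V (C(V, H) = H*V - 22 = -22 + H*V)
194/C(-6, -22) - 118/(-356) = 194/(-22 - 22*(-6)) - 118/(-356) = 194/(-22 + 132) - 118*(-1/356) = 194/110 + 59/178 = 194*(1/110) + 59/178 = 97/55 + 59/178 = 20511/9790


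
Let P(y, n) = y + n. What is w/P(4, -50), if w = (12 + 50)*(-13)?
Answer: 403/23 ≈ 17.522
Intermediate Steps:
w = -806 (w = 62*(-13) = -806)
P(y, n) = n + y
w/P(4, -50) = -806/(-50 + 4) = -806/(-46) = -806*(-1/46) = 403/23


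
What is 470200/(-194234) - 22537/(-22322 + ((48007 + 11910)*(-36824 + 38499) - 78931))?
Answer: -23573249368029/9736923421474 ≈ -2.4210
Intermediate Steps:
470200/(-194234) - 22537/(-22322 + ((48007 + 11910)*(-36824 + 38499) - 78931)) = 470200*(-1/194234) - 22537/(-22322 + (59917*1675 - 78931)) = -235100/97117 - 22537/(-22322 + (100360975 - 78931)) = -235100/97117 - 22537/(-22322 + 100282044) = -235100/97117 - 22537/100259722 = -23573249368029/9736923421474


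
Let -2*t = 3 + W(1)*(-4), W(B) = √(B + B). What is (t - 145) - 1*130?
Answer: -553/2 + 2*√2 ≈ -273.67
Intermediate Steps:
W(B) = √2*√B (W(B) = √(2*B) = √2*√B)
t = -3/2 + 2*√2 (t = -(3 + (√2*√1)*(-4))/2 = -(3 + (√2*1)*(-4))/2 = -(3 + √2*(-4))/2 = -(3 - 4*√2)/2 = -3/2 + 2*√2 ≈ 1.3284)
(t - 145) - 1*130 = ((-3/2 + 2*√2) - 145) - 1*130 = (-293/2 + 2*√2) - 130 = -553/2 + 2*√2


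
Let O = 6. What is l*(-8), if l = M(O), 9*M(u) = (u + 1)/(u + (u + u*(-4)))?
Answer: 14/27 ≈ 0.51852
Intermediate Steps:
M(u) = -(1 + u)/(18*u) (M(u) = ((u + 1)/(u + (u + u*(-4))))/9 = ((1 + u)/(u + (u - 4*u)))/9 = ((1 + u)/(u - 3*u))/9 = ((1 + u)/((-2*u)))/9 = ((1 + u)*(-1/(2*u)))/9 = (-(1 + u)/(2*u))/9 = -(1 + u)/(18*u))
l = -7/108 (l = (1/18)*(-1 - 1*6)/6 = (1/18)*(⅙)*(-1 - 6) = (1/18)*(⅙)*(-7) = -7/108 ≈ -0.064815)
l*(-8) = -7/108*(-8) = 14/27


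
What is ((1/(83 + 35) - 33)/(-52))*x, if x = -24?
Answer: -11679/767 ≈ -15.227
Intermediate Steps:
((1/(83 + 35) - 33)/(-52))*x = ((1/(83 + 35) - 33)/(-52))*(-24) = -(1/118 - 33)/52*(-24) = -1/52*(-3893/118)*(-24) = (3893/6136)*(-24) = -11679/767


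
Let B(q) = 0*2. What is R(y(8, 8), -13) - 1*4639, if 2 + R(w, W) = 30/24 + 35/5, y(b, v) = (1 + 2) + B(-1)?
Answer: -18531/4 ≈ -4632.8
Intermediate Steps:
B(q) = 0
y(b, v) = 3 (y(b, v) = (1 + 2) + 0 = 3 + 0 = 3)
R(w, W) = 25/4 (R(w, W) = -2 + (30/24 + 35/5) = -2 + (30*(1/24) + 35*(⅕)) = -2 + (5/4 + 7) = -2 + 33/4 = 25/4)
R(y(8, 8), -13) - 1*4639 = 25/4 - 1*4639 = 25/4 - 4639 = -18531/4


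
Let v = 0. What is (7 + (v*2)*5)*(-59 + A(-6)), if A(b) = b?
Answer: -455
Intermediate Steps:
(7 + (v*2)*5)*(-59 + A(-6)) = (7 + (0*2)*5)*(-59 - 6) = (7 + 0*5)*(-65) = (7 + 0)*(-65) = 7*(-65) = -455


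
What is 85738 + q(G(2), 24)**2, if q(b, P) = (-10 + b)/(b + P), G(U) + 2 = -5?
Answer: 85739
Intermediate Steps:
G(U) = -7 (G(U) = -2 - 5 = -7)
q(b, P) = (-10 + b)/(P + b)
85738 + q(G(2), 24)**2 = 85738 + ((-10 - 7)/(24 - 7))**2 = 85738 + (-17/17)**2 = 85738 + ((1/17)*(-17))**2 = 85738 + (-1)**2 = 85738 + 1 = 85739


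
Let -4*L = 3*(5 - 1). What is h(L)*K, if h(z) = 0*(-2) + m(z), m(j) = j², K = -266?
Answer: -2394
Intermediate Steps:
L = -3 (L = -3*(5 - 1)/4 = -3*4/4 = -¼*12 = -3)
h(z) = z² (h(z) = 0*(-2) + z² = 0 + z² = z²)
h(L)*K = (-3)²*(-266) = 9*(-266) = -2394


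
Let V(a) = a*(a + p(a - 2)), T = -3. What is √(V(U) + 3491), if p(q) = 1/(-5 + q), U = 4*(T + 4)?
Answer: √31551/3 ≈ 59.209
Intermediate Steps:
U = 4 (U = 4*(-3 + 4) = 4*1 = 4)
V(a) = a*(a + 1/(-7 + a)) (V(a) = a*(a + 1/(-5 + (a - 2))) = a*(a + 1/(-5 + (-2 + a))) = a*(a + 1/(-7 + a)))
√(V(U) + 3491) = √(4*(1 + 4*(-7 + 4))/(-7 + 4) + 3491) = √(4*(1 + 4*(-3))/(-3) + 3491) = √(4*(-⅓)*(1 - 12) + 3491) = √(4*(-⅓)*(-11) + 3491) = √(44/3 + 3491) = √(10517/3) = √31551/3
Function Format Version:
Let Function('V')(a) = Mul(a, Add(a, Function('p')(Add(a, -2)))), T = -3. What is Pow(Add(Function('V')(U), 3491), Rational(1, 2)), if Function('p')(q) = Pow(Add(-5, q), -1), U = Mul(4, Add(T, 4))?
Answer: Mul(Rational(1, 3), Pow(31551, Rational(1, 2))) ≈ 59.209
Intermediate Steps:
U = 4 (U = Mul(4, Add(-3, 4)) = Mul(4, 1) = 4)
Function('V')(a) = Mul(a, Add(a, Pow(Add(-7, a), -1))) (Function('V')(a) = Mul(a, Add(a, Pow(Add(-5, Add(a, -2)), -1))) = Mul(a, Add(a, Pow(Add(-5, Add(-2, a)), -1))) = Mul(a, Add(a, Pow(Add(-7, a), -1))))
Pow(Add(Function('V')(U), 3491), Rational(1, 2)) = Pow(Add(Mul(4, Pow(Add(-7, 4), -1), Add(1, Mul(4, Add(-7, 4)))), 3491), Rational(1, 2)) = Pow(Add(Mul(4, Pow(-3, -1), Add(1, Mul(4, -3))), 3491), Rational(1, 2)) = Pow(Add(Mul(4, Rational(-1, 3), Add(1, -12)), 3491), Rational(1, 2)) = Pow(Add(Mul(4, Rational(-1, 3), -11), 3491), Rational(1, 2)) = Pow(Add(Rational(44, 3), 3491), Rational(1, 2)) = Pow(Rational(10517, 3), Rational(1, 2)) = Mul(Rational(1, 3), Pow(31551, Rational(1, 2)))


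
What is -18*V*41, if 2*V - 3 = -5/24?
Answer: -8241/8 ≈ -1030.1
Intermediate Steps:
V = 67/48 (V = 3/2 + (-5/24)/2 = 3/2 + (-5*1/24)/2 = 3/2 + (½)*(-5/24) = 3/2 - 5/48 = 67/48 ≈ 1.3958)
-18*V*41 = -18*67/48*41 = -201/8*41 = -8241/8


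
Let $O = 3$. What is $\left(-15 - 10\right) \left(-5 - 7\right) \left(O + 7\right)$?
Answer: $3000$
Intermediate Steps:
$\left(-15 - 10\right) \left(-5 - 7\right) \left(O + 7\right) = \left(-15 - 10\right) \left(-5 - 7\right) \left(3 + 7\right) = - 25 \left(\left(-12\right) 10\right) = \left(-25\right) \left(-120\right) = 3000$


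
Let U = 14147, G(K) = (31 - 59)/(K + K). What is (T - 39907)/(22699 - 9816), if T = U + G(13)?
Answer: -334894/167479 ≈ -1.9996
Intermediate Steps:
G(K) = -14/K (G(K) = -28*1/(2*K) = -14/K)
T = 183897/13 (T = 14147 - 14/13 = 183897/13 ≈ 14146.)
(T - 39907)/(22699 - 9816) = (183897/13 - 39907)/(22699 - 9816) = -334894/13/12883 = -334894/13*1/12883 = -334894/167479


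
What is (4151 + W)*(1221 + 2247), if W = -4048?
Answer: 357204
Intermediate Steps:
(4151 + W)*(1221 + 2247) = (4151 - 4048)*(1221 + 2247) = 103*3468 = 357204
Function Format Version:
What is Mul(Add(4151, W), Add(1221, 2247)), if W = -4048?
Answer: 357204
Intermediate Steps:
Mul(Add(4151, W), Add(1221, 2247)) = Mul(Add(4151, -4048), Add(1221, 2247)) = Mul(103, 3468) = 357204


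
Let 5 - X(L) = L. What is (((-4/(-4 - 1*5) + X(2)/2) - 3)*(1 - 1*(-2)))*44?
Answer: -418/3 ≈ -139.33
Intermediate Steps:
X(L) = 5 - L
(((-4/(-4 - 1*5) + X(2)/2) - 3)*(1 - 1*(-2)))*44 = (((-4/(-4 - 1*5) + (5 - 1*2)/2) - 3)*(1 - 1*(-2)))*44 = (((-4/(-4 - 5) + (5 - 2)*(1/2)) - 3)*(1 + 2))*44 = (((-4/(-9) + 3*(1/2)) - 3)*3)*44 = (((-4*(-1/9) + 3/2) - 3)*3)*44 = (((4/9 + 3/2) - 3)*3)*44 = ((35/18 - 3)*3)*44 = -19/18*3*44 = -19/6*44 = -418/3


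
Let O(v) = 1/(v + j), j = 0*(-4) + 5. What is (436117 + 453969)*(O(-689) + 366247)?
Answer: 111489033471721/342 ≈ 3.2599e+11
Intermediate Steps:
j = 5 (j = 0 + 5 = 5)
O(v) = 1/(5 + v) (O(v) = 1/(v + 5) = 1/(5 + v))
(436117 + 453969)*(O(-689) + 366247) = (436117 + 453969)*(1/(5 - 689) + 366247) = 890086*(1/(-684) + 366247) = 890086*(-1/684 + 366247) = 890086*(250512947/684) = 111489033471721/342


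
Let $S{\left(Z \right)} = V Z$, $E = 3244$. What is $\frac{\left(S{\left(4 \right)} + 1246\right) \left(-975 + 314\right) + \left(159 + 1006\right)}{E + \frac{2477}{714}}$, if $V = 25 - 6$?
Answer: $- \frac{47930106}{178361} \approx -268.73$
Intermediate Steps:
$V = 19$ ($V = 25 - 6 = 19$)
$S{\left(Z \right)} = 19 Z$
$\frac{\left(S{\left(4 \right)} + 1246\right) \left(-975 + 314\right) + \left(159 + 1006\right)}{E + \frac{2477}{714}} = \frac{\left(19 \cdot 4 + 1246\right) \left(-975 + 314\right) + \left(159 + 1006\right)}{3244 + \frac{2477}{714}} = \frac{\left(76 + 1246\right) \left(-661\right) + 1165}{3244 + 2477 \cdot \frac{1}{714}} = \frac{1322 \left(-661\right) + 1165}{3244 + \frac{2477}{714}} = \frac{-873842 + 1165}{\frac{2318693}{714}} = \left(-872677\right) \frac{714}{2318693} = - \frac{47930106}{178361}$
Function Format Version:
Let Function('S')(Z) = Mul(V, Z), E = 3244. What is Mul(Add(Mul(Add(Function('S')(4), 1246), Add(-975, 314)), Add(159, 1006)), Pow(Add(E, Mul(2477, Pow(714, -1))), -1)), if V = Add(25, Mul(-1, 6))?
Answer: Rational(-47930106, 178361) ≈ -268.73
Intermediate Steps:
V = 19 (V = Add(25, -6) = 19)
Function('S')(Z) = Mul(19, Z)
Mul(Add(Mul(Add(Function('S')(4), 1246), Add(-975, 314)), Add(159, 1006)), Pow(Add(E, Mul(2477, Pow(714, -1))), -1)) = Mul(Add(Mul(Add(Mul(19, 4), 1246), Add(-975, 314)), Add(159, 1006)), Pow(Add(3244, Mul(2477, Pow(714, -1))), -1)) = Mul(Add(Mul(Add(76, 1246), -661), 1165), Pow(Add(3244, Mul(2477, Rational(1, 714))), -1)) = Mul(Add(Mul(1322, -661), 1165), Pow(Add(3244, Rational(2477, 714)), -1)) = Mul(Add(-873842, 1165), Pow(Rational(2318693, 714), -1)) = Mul(-872677, Rational(714, 2318693)) = Rational(-47930106, 178361)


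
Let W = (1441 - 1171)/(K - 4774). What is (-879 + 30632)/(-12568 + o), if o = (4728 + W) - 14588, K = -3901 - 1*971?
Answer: -143498719/108170379 ≈ -1.3266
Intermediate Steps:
K = -4872 (K = -3901 - 971 = -4872)
W = -135/4823 (W = (1441 - 1171)/(-4872 - 4774) = 270/(-9646) = 270*(-1/9646) = -135/4823 ≈ -0.027991)
o = -47554915/4823 (o = (4728 - 135/4823) - 14588 = 22803009/4823 - 14588 = -47554915/4823 ≈ -9860.0)
(-879 + 30632)/(-12568 + o) = (-879 + 30632)/(-12568 - 47554915/4823) = 29753/(-108170379/4823) = 29753*(-4823/108170379) = -143498719/108170379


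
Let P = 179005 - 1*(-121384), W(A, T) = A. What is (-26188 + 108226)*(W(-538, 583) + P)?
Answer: 24599176338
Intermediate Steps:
P = 300389 (P = 179005 + 121384 = 300389)
(-26188 + 108226)*(W(-538, 583) + P) = (-26188 + 108226)*(-538 + 300389) = 82038*299851 = 24599176338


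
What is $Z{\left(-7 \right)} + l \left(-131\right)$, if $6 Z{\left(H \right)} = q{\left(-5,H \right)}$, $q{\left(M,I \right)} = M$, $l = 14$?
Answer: $- \frac{11009}{6} \approx -1834.8$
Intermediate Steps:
$Z{\left(H \right)} = - \frac{5}{6}$ ($Z{\left(H \right)} = \frac{1}{6} \left(-5\right) = - \frac{5}{6}$)
$Z{\left(-7 \right)} + l \left(-131\right) = - \frac{5}{6} + 14 \left(-131\right) = - \frac{5}{6} - 1834 = - \frac{11009}{6}$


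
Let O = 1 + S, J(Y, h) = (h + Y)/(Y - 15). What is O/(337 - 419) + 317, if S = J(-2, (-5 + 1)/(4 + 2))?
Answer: 1325635/4182 ≈ 316.99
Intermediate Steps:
J(Y, h) = (Y + h)/(-15 + Y)
S = 8/51 (S = (-2 + (-5 + 1)/(4 + 2))/(-15 - 2) = (-2 - 4/6)/(-17) = -(-2 - 4*1/6)/17 = -(-2 - 2/3)/17 = -1/17*(-8/3) = 8/51 ≈ 0.15686)
O = 59/51 (O = 1 + 8/51 = 59/51 ≈ 1.1569)
O/(337 - 419) + 317 = 59/(51*(337 - 419)) + 317 = (59/51)/(-82) + 317 = (59/51)*(-1/82) + 317 = -59/4182 + 317 = 1325635/4182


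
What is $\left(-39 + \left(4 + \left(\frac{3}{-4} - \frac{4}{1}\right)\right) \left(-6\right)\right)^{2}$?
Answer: $\frac{4761}{4} \approx 1190.3$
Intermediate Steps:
$\left(-39 + \left(4 + \left(\frac{3}{-4} - \frac{4}{1}\right)\right) \left(-6\right)\right)^{2} = \left(-39 + \left(4 + \left(3 \left(- \frac{1}{4}\right) - 4\right)\right) \left(-6\right)\right)^{2} = \left(-39 + \left(4 - \frac{19}{4}\right) \left(-6\right)\right)^{2} = \left(-39 - - \frac{9}{2}\right)^{2} = \left(-39 + \frac{9}{2}\right)^{2} = \left(- \frac{69}{2}\right)^{2} = \frac{4761}{4}$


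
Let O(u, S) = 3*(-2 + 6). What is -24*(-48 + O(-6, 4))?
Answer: 864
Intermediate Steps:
O(u, S) = 12 (O(u, S) = 3*4 = 12)
-24*(-48 + O(-6, 4)) = -24*(-48 + 12) = -24*(-36) = 864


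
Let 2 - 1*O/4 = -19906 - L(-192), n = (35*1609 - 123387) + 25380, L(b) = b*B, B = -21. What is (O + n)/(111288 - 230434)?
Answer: -27034/59573 ≈ -0.45380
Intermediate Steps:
L(b) = -21*b (L(b) = b*(-21) = -21*b)
n = -41692 (n = (56315 - 123387) + 25380 = -67072 + 25380 = -41692)
O = 95760 (O = 8 - 4*(-19906 - (-21)*(-192)) = 8 - 4*(-19906 - 1*4032) = 8 - 4*(-19906 - 4032) = 8 - 4*(-23938) = 8 + 95752 = 95760)
(O + n)/(111288 - 230434) = (95760 - 41692)/(111288 - 230434) = 54068/(-119146) = 54068*(-1/119146) = -27034/59573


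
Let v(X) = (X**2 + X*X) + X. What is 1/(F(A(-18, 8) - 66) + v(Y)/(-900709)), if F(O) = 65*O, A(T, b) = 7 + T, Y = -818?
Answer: -900709/4509385975 ≈ -0.00019974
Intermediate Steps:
v(X) = X + 2*X**2 (v(X) = (X**2 + X**2) + X = 2*X**2 + X = X + 2*X**2)
1/(F(A(-18, 8) - 66) + v(Y)/(-900709)) = 1/(65*((7 - 18) - 66) - 818*(1 + 2*(-818))/(-900709)) = 1/(65*(-11 - 66) - 818*(1 - 1636)*(-1/900709)) = 1/(65*(-77) - 818*(-1635)*(-1/900709)) = 1/(-5005 + 1337430*(-1/900709)) = 1/(-5005 - 1337430/900709) = 1/(-4509385975/900709) = -900709/4509385975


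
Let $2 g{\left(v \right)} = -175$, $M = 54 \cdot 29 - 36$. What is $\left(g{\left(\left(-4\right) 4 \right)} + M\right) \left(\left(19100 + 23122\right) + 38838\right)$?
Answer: $116929050$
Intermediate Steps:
$M = 1530$ ($M = 1566 - 36 = 1530$)
$g{\left(v \right)} = - \frac{175}{2}$ ($g{\left(v \right)} = \frac{1}{2} \left(-175\right) = - \frac{175}{2}$)
$\left(g{\left(\left(-4\right) 4 \right)} + M\right) \left(\left(19100 + 23122\right) + 38838\right) = \left(- \frac{175}{2} + 1530\right) \left(\left(19100 + 23122\right) + 38838\right) = \frac{2885 \left(42222 + 38838\right)}{2} = \frac{2885}{2} \cdot 81060 = 116929050$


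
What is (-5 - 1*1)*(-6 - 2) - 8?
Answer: 40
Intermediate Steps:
(-5 - 1*1)*(-6 - 2) - 8 = (-5 - 1)*(-8) - 8 = -6*(-8) - 8 = 48 - 8 = 40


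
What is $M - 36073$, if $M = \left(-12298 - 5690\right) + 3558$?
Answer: $-50503$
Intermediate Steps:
$M = -14430$ ($M = -17988 + 3558 = -14430$)
$M - 36073 = -14430 - 36073 = -50503$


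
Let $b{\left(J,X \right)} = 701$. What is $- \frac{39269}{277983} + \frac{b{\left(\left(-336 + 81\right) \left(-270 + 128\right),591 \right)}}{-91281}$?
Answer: $- \frac{1259793224}{8458188741} \approx -0.14894$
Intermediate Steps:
$- \frac{39269}{277983} + \frac{b{\left(\left(-336 + 81\right) \left(-270 + 128\right),591 \right)}}{-91281} = - \frac{39269}{277983} + \frac{701}{-91281} = \left(-39269\right) \frac{1}{277983} + 701 \left(- \frac{1}{91281}\right) = - \frac{39269}{277983} - \frac{701}{91281} = - \frac{1259793224}{8458188741}$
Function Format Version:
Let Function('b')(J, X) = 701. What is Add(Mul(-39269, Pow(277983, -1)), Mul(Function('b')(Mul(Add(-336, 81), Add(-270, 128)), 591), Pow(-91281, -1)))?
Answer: Rational(-1259793224, 8458188741) ≈ -0.14894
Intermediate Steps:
Add(Mul(-39269, Pow(277983, -1)), Mul(Function('b')(Mul(Add(-336, 81), Add(-270, 128)), 591), Pow(-91281, -1))) = Add(Mul(-39269, Pow(277983, -1)), Mul(701, Pow(-91281, -1))) = Add(Mul(-39269, Rational(1, 277983)), Mul(701, Rational(-1, 91281))) = Add(Rational(-39269, 277983), Rational(-701, 91281)) = Rational(-1259793224, 8458188741)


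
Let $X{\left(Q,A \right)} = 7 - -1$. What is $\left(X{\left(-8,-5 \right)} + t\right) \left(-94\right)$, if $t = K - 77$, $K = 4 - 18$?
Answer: $7802$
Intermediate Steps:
$X{\left(Q,A \right)} = 8$ ($X{\left(Q,A \right)} = 7 + 1 = 8$)
$K = -14$ ($K = 4 - 18 = -14$)
$t = -91$ ($t = -14 - 77 = -91$)
$\left(X{\left(-8,-5 \right)} + t\right) \left(-94\right) = \left(8 - 91\right) \left(-94\right) = \left(-83\right) \left(-94\right) = 7802$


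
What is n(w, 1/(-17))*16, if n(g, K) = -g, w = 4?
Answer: -64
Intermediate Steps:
n(w, 1/(-17))*16 = -1*4*16 = -4*16 = -64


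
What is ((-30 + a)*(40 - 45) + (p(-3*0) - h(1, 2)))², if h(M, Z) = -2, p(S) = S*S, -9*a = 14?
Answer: 2067844/81 ≈ 25529.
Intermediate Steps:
a = -14/9 (a = -⅑*14 = -14/9 ≈ -1.5556)
p(S) = S²
((-30 + a)*(40 - 45) + (p(-3*0) - h(1, 2)))² = ((-30 - 14/9)*(40 - 45) + ((-3*0)² - 1*(-2)))² = (-284/9*(-5) + (0² + 2))² = (1420/9 + (0 + 2))² = (1420/9 + 2)² = (1438/9)² = 2067844/81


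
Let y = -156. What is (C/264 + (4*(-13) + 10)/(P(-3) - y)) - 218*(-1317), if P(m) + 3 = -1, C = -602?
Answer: 180013859/627 ≈ 2.8710e+5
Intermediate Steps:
P(m) = -4 (P(m) = -3 - 1 = -4)
(C/264 + (4*(-13) + 10)/(P(-3) - y)) - 218*(-1317) = (-602/264 + (4*(-13) + 10)/(-4 - 1*(-156))) - 218*(-1317) = (-602*1/264 + (-52 + 10)/(-4 + 156)) + 287106 = (-301/132 - 42/152) + 287106 = (-301/132 - 42*1/152) + 287106 = (-301/132 - 21/76) + 287106 = -1603/627 + 287106 = 180013859/627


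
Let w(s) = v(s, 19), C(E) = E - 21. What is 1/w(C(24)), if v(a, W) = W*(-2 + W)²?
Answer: 1/5491 ≈ 0.00018212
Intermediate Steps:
C(E) = -21 + E
w(s) = 5491 (w(s) = 19*(-2 + 19)² = 19*17² = 19*289 = 5491)
1/w(C(24)) = 1/5491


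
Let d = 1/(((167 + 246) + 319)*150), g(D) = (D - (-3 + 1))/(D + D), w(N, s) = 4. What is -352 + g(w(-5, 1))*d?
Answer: -51532799/146400 ≈ -352.00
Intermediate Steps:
g(D) = (2 + D)/(2*D) (g(D) = (D - 1*(-2))/((2*D)) = (D + 2)*(1/(2*D)) = (2 + D)*(1/(2*D)) = (2 + D)/(2*D))
d = 1/109800 (d = (1/150)/(413 + 319) = (1/150)/732 = (1/732)*(1/150) = 1/109800 ≈ 9.1075e-6)
-352 + g(w(-5, 1))*d = -352 + ((1/2)*(2 + 4)/4)*(1/109800) = -352 + ((1/2)*(1/4)*6)*(1/109800) = -352 + (3/4)*(1/109800) = -352 + 1/146400 = -51532799/146400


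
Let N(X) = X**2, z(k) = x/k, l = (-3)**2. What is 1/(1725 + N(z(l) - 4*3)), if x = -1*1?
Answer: 81/151606 ≈ 0.00053428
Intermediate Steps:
l = 9
x = -1
z(k) = -1/k
1/(1725 + N(z(l) - 4*3)) = 1/(1725 + (-1/9 - 4*3)**2) = 1/(1725 + (-1*1/9 - 12)**2) = 1/(1725 + (-1/9 - 12)**2) = 1/(1725 + (-109/9)**2) = 1/(1725 + 11881/81) = 1/(151606/81) = 81/151606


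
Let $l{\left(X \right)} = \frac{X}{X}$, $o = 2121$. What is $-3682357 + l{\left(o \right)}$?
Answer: $-3682356$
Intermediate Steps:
$l{\left(X \right)} = 1$
$-3682357 + l{\left(o \right)} = -3682357 + 1 = -3682356$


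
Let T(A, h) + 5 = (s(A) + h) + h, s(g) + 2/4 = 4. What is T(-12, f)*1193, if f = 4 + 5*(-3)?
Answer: -56071/2 ≈ -28036.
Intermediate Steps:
s(g) = 7/2 (s(g) = -½ + 4 = 7/2)
f = -11 (f = 4 - 15 = -11)
T(A, h) = -3/2 + 2*h (T(A, h) = -5 + ((7/2 + h) + h) = -5 + (7/2 + 2*h) = -3/2 + 2*h)
T(-12, f)*1193 = (-3/2 + 2*(-11))*1193 = (-3/2 - 22)*1193 = -47/2*1193 = -56071/2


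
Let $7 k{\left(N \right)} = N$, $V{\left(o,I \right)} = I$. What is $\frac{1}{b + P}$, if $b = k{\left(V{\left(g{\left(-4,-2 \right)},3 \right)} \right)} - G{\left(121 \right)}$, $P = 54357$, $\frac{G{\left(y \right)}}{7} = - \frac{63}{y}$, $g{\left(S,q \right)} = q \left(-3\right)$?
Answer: $\frac{847}{46043829} \approx 1.8396 \cdot 10^{-5}$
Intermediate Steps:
$g{\left(S,q \right)} = - 3 q$
$k{\left(N \right)} = \frac{N}{7}$
$G{\left(y \right)} = - \frac{441}{y}$ ($G{\left(y \right)} = 7 \left(- \frac{63}{y}\right) = - \frac{441}{y}$)
$b = \frac{3450}{847}$ ($b = \frac{1}{7} \cdot 3 - - \frac{441}{121} = \frac{3}{7} - \left(-441\right) \frac{1}{121} = \frac{3}{7} - - \frac{441}{121} = \frac{3}{7} + \frac{441}{121} = \frac{3450}{847} \approx 4.0732$)
$\frac{1}{b + P} = \frac{1}{\frac{3450}{847} + 54357} = \frac{1}{\frac{46043829}{847}} = \frac{847}{46043829}$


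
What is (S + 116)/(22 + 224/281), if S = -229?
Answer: -31753/6406 ≈ -4.9568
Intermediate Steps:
(S + 116)/(22 + 224/281) = (-229 + 116)/(22 + 224/281) = -113/(22 + 224*(1/281)) = -113/(22 + 224/281) = -113/6406/281 = -113*281/6406 = -31753/6406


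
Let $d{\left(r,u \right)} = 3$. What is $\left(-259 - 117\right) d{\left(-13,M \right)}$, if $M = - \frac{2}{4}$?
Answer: $-1128$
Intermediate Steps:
$M = - \frac{1}{2}$ ($M = \left(-2\right) \frac{1}{4} = - \frac{1}{2} \approx -0.5$)
$\left(-259 - 117\right) d{\left(-13,M \right)} = \left(-259 - 117\right) 3 = \left(-376\right) 3 = -1128$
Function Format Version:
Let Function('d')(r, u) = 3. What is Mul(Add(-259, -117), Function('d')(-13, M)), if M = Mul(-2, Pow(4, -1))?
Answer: -1128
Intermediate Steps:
M = Rational(-1, 2) (M = Mul(-2, Rational(1, 4)) = Rational(-1, 2) ≈ -0.50000)
Mul(Add(-259, -117), Function('d')(-13, M)) = Mul(Add(-259, -117), 3) = Mul(-376, 3) = -1128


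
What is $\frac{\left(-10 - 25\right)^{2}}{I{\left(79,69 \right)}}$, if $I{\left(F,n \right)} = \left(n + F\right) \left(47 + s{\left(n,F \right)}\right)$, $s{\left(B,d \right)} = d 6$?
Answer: $\frac{1225}{77108} \approx 0.015887$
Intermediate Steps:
$s{\left(B,d \right)} = 6 d$
$I{\left(F,n \right)} = \left(47 + 6 F\right) \left(F + n\right)$ ($I{\left(F,n \right)} = \left(n + F\right) \left(47 + 6 F\right) = \left(F + n\right) \left(47 + 6 F\right) = \left(47 + 6 F\right) \left(F + n\right)$)
$\frac{\left(-10 - 25\right)^{2}}{I{\left(79,69 \right)}} = \frac{\left(-10 - 25\right)^{2}}{6 \cdot 79^{2} + 47 \cdot 79 + 47 \cdot 69 + 6 \cdot 79 \cdot 69} = \frac{\left(-35\right)^{2}}{6 \cdot 6241 + 3713 + 3243 + 32706} = \frac{1225}{37446 + 3713 + 3243 + 32706} = \frac{1225}{77108}$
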